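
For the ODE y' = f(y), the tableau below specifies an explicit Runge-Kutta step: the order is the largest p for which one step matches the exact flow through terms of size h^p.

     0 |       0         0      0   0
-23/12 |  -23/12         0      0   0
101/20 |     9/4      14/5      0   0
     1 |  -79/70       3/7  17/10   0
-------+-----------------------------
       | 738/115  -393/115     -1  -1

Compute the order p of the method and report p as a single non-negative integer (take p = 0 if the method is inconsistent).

b = (738/115, -393/115, -1, -1)
c = (0, -23/12, 101/20, 1)
Ac = (0, 0, -161/30, 10869/1400)
Σ b_i: 738/115·1 + (-393/115)·1 + (-1)·1 + (-1)·1 = 1 ✓
b·c: (-393/115)·(-23/12) + (-1)·101/20 + (-1)·1 = 1/2 ✓
b·c²: (-393/115)·529/144 + (-1)·10201/400 + (-1)·1 = -11717/300 ≠ 1/3 ⇒ order 2.
b·Ac: (-1)·(-161/30) + (-1)·10869/1400 = -10067/4200 ≠ 1/6

2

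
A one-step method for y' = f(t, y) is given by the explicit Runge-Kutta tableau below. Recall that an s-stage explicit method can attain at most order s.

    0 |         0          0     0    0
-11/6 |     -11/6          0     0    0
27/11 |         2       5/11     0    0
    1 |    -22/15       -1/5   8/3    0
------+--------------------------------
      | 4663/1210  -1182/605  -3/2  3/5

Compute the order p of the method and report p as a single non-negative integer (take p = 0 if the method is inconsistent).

2

b = (4663/1210, -1182/605, -3/2, 3/5)
c = (0, -11/6, 27/11, 1)
Ac = (0, 0, -5/6, 2281/330)
Σ b_i: 4663/1210·1 + (-1182/605)·1 + (-3/2)·1 + 3/5·1 = 1 ✓
b·c: (-1182/605)·(-11/6) + (-3/2)·27/11 + 3/5·1 = 1/2 ✓
b·c²: (-1182/605)·121/36 + (-3/2)·729/121 + 3/5·1 = -27232/1815 ≠ 1/3 ⇒ order 2.
b·Ac: (-3/2)·(-5/6) + 3/5·2281/330 = 5937/1100 ≠ 1/6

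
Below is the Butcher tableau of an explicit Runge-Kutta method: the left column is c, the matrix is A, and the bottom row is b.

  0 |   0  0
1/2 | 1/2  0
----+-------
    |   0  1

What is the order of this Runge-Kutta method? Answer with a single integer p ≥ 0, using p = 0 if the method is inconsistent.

2

b = (0, 1)
c = (0, 1/2)
Σ b_i: 1·1 = 1 ✓
b·c: 1·1/2 = 1/2 ✓; 2 stages ⇒ order 2.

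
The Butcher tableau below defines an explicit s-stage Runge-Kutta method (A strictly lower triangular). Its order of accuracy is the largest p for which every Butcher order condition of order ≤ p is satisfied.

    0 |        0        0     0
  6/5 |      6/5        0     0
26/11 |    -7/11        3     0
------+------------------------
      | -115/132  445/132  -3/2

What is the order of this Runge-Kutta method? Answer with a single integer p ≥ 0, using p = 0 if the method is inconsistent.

b = (-115/132, 445/132, -3/2)
c = (0, 6/5, 26/11)
Ac = (0, 0, 18/5)
Σ b_i: (-115/132)·1 + 445/132·1 + (-3/2)·1 = 1 ✓
b·c: 445/132·6/5 + (-3/2)·26/11 = 1/2 ✓
b·c²: 445/132·36/25 + (-3/2)·676/121 = -2133/605 ≠ 1/3 ⇒ order 2.
b·Ac: (-3/2)·18/5 = -27/5 ≠ 1/6

2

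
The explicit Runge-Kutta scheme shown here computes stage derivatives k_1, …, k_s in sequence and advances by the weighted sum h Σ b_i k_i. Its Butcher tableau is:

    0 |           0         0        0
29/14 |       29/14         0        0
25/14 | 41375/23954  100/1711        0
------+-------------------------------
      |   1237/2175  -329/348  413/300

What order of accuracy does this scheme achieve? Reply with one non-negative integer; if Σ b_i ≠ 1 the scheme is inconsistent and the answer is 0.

b = (1237/2175, -329/348, 413/300)
c = (0, 29/14, 25/14)
Ac = (0, 0, 50/413)
Σ b_i: 1237/2175·1 + (-329/348)·1 + 413/300·1 = 1 ✓
b·c: (-329/348)·29/14 + 413/300·25/14 = 1/2 ✓
b·c²: (-329/348)·841/196 + 413/300·625/196 = 1/3 ✓
b·Ac: 413/300·50/413 = 1/6 ✓; 3 stages ⇒ order 3.

3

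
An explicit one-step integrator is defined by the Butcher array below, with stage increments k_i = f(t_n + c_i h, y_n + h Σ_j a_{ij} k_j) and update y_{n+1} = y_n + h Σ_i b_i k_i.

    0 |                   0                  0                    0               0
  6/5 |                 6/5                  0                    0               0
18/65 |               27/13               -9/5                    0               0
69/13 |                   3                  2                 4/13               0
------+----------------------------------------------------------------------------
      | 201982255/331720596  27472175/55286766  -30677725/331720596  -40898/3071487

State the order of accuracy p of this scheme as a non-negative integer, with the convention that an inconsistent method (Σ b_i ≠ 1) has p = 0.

3

b = (201982255/331720596, 27472175/55286766, -30677725/331720596, -40898/3071487)
c = (0, 6/5, 18/65, 69/13)
Ac = (0, 0, -54/25, 420/169)
Σ b_i: 201982255/331720596·1 + 27472175/55286766·1 + (-30677725/331720596)·1 + (-40898/3071487)·1 = 1 ✓
b·c: 27472175/55286766·6/5 + (-30677725/331720596)·18/65 + (-40898/3071487)·69/13 = 1/2 ✓
b·c²: 27472175/55286766·36/25 + (-30677725/331720596)·324/4225 + (-40898/3071487)·4761/169 = 1/3 ✓
b·Ac: (-30677725/331720596)·(-54/25) + (-40898/3071487)·420/169 = 1/6 ✓
b·c³: 27472175/55286766·216/125 + (-30677725/331720596)·5832/274625 + (-40898/3071487)·328509/2197 = -5806708/5119145 ≠ 1/4 ⇒ order 3.
b·(c∘Ac): (-30677725/331720596)·(-972/1625) + (-40898/3071487)·28980/2197 = -8007273/66548885 ≠ 1/8
b·Ac²: (-30677725/331720596)·(-324/125) + (-40898/3071487)·31896/10985 = 13379473/66548885 ≠ 1/12
b·A²c: (-40898/3071487)·(-216/325) = 226512/25595725 ≠ 1/24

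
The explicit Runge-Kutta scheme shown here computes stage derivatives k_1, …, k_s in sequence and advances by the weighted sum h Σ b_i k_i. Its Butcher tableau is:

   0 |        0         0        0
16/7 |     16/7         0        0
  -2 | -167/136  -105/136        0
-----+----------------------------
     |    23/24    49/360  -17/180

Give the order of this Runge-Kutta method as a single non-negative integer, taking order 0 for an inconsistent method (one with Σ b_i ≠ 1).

b = (23/24, 49/360, -17/180)
c = (0, 16/7, -2)
Ac = (0, 0, -30/17)
Σ b_i: 23/24·1 + 49/360·1 + (-17/180)·1 = 1 ✓
b·c: 49/360·16/7 + (-17/180)·(-2) = 1/2 ✓
b·c²: 49/360·256/49 + (-17/180)·4 = 1/3 ✓
b·Ac: (-17/180)·(-30/17) = 1/6 ✓; 3 stages ⇒ order 3.

3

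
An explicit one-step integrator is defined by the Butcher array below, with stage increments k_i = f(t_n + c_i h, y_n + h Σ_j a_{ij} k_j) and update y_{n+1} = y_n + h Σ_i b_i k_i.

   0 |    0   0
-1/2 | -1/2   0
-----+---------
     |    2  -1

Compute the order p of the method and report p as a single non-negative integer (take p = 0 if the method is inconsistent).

b = (2, -1)
c = (0, -1/2)
Σ b_i: 2·1 + (-1)·1 = 1 ✓
b·c: (-1)·(-1/2) = 1/2 ✓; 2 stages ⇒ order 2.

2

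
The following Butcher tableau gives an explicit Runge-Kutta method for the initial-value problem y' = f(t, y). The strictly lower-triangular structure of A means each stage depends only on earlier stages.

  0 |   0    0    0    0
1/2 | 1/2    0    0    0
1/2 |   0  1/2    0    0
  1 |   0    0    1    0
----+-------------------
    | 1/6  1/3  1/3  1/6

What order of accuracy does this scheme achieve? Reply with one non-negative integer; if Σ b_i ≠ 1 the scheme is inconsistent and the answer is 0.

4

b = (1/6, 1/3, 1/3, 1/6)
c = (0, 1/2, 1/2, 1)
Ac = (0, 0, 1/4, 1/2)
Σ b_i: 1/6·1 + 1/3·1 + 1/3·1 + 1/6·1 = 1 ✓
b·c: 1/3·1/2 + 1/3·1/2 + 1/6·1 = 1/2 ✓
b·c²: 1/3·1/4 + 1/3·1/4 + 1/6·1 = 1/3 ✓
b·Ac: 1/3·1/4 + 1/6·1/2 = 1/6 ✓
b·c³: 1/3·1/8 + 1/3·1/8 + 1/6·1 = 1/4 ✓
b·(c∘Ac): 1/3·1/8 + 1/6·1/2 = 1/8 ✓
b·Ac²: 1/3·1/8 + 1/6·1/4 = 1/12 ✓
b·A²c: 1/6·1/4 = 1/24 ✓; 4 stages ⇒ order 4.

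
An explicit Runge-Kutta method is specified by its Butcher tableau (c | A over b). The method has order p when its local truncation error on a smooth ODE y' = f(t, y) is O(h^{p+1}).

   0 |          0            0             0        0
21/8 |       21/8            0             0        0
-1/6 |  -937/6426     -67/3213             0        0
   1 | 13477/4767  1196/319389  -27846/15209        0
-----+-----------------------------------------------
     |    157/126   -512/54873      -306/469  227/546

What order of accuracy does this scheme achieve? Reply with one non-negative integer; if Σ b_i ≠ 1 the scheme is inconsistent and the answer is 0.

b = (157/126, -512/54873, -306/469, 227/546)
c = (0, 21/8, -1/6, 1)
Ac = (0, 0, -67/1224, 143/454)
Σ b_i: 157/126·1 + (-512/54873)·1 + (-306/469)·1 + 227/546·1 = 1 ✓
b·c: (-512/54873)·21/8 + (-306/469)·(-1/6) + 227/546·1 = 1/2 ✓
b·c²: (-512/54873)·441/64 + (-306/469)·1/36 + 227/546·1 = 1/3 ✓
b·Ac: (-306/469)·(-67/1224) + 227/546·143/454 = 1/6 ✓
b·c³: (-512/54873)·9261/512 + (-306/469)·(-1/216) + 227/546·1 = 1/4 ✓
b·(c∘Ac): (-306/469)·67/7344 + 227/546·143/454 = 1/8 ✓
b·Ac²: (-306/469)·(-469/3264) + 227/546·(-91/3632) = 1/12 ✓
b·A²c: 227/546·91/908 = 1/24 ✓; 4 stages ⇒ order 4.

4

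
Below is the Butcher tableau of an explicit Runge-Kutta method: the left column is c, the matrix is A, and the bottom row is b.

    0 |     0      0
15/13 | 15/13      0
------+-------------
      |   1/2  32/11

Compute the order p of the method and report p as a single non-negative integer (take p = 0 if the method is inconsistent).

b = (1/2, 32/11)
c = (0, 15/13)
Σ b_i: 1/2·1 + 32/11·1 = 75/22 ≠ 1 ⇒ order 0.

0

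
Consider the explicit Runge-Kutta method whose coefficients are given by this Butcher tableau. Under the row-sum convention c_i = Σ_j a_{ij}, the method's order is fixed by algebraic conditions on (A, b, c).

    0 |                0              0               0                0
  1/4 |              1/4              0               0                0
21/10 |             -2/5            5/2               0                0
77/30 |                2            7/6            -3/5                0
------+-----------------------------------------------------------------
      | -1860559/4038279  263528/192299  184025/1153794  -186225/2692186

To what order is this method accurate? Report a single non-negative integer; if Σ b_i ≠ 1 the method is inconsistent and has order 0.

b = (-1860559/4038279, 263528/192299, 184025/1153794, -186225/2692186)
c = (0, 1/4, 21/10, 77/30)
Ac = (0, 0, 5/8, -581/600)
Σ b_i: (-1860559/4038279)·1 + 263528/192299·1 + 184025/1153794·1 + (-186225/2692186)·1 = 1 ✓
b·c: 263528/192299·1/4 + 184025/1153794·21/10 + (-186225/2692186)·77/30 = 1/2 ✓
b·c²: 263528/192299·1/16 + 184025/1153794·441/100 + (-186225/2692186)·5929/900 = 1/3 ✓
b·Ac: 184025/1153794·5/8 + (-186225/2692186)·(-581/600) = 1/6 ✓
b·c³: 263528/192299·1/64 + 184025/1153794·9261/1000 + (-186225/2692186)·456533/27000 = 2846036/8653455 ≠ 1/4 ⇒ order 3.
b·(c∘Ac): 184025/1153794·21/16 + (-186225/2692186)·(-44737/18000) = 17595739/46151760 ≠ 1/8
b·Ac²: 184025/1153794·5/32 + (-186225/2692186)·(-30877/12000) = 9364541/46151760 ≠ 1/12
b·A²c: (-186225/2692186)·(-3/8) = 558675/21537488 ≠ 1/24

3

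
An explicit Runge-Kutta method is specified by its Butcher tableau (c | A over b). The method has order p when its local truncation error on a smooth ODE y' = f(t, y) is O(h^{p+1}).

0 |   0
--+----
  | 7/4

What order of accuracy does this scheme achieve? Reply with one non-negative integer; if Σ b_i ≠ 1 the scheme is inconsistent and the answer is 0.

b = (7/4)
c = (0)
Σ b_i: 7/4·1 = 7/4 ≠ 1 ⇒ order 0.

0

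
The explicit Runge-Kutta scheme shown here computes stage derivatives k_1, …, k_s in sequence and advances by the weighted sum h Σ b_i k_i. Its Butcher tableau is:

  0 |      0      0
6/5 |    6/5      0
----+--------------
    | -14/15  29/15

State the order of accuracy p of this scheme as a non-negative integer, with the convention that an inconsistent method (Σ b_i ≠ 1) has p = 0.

b = (-14/15, 29/15)
c = (0, 6/5)
Σ b_i: (-14/15)·1 + 29/15·1 = 1 ✓
b·c: 29/15·6/5 = 58/25 ≠ 1/2 ⇒ order 1.

1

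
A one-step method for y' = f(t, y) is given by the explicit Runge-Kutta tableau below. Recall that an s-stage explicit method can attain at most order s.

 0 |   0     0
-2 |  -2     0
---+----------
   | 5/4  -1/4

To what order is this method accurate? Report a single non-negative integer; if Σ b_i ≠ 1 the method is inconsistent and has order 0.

b = (5/4, -1/4)
c = (0, -2)
Σ b_i: 5/4·1 + (-1/4)·1 = 1 ✓
b·c: (-1/4)·(-2) = 1/2 ✓; 2 stages ⇒ order 2.

2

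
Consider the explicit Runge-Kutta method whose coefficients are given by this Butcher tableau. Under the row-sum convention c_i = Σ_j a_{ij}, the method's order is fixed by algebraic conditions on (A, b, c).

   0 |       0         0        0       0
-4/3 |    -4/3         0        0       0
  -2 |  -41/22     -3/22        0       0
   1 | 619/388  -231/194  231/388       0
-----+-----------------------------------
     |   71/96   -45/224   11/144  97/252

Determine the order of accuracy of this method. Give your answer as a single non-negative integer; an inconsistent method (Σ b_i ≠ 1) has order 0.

4

b = (71/96, -45/224, 11/144, 97/252)
c = (0, -4/3, -2, 1)
Ac = (0, 0, 2/11, 77/194)
Σ b_i: 71/96·1 + (-45/224)·1 + 11/144·1 + 97/252·1 = 1 ✓
b·c: (-45/224)·(-4/3) + 11/144·(-2) + 97/252·1 = 1/2 ✓
b·c²: (-45/224)·16/9 + 11/144·4 + 97/252·1 = 1/3 ✓
b·Ac: 11/144·2/11 + 97/252·77/194 = 1/6 ✓
b·c³: (-45/224)·(-64/27) + 11/144·(-8) + 97/252·1 = 1/4 ✓
b·(c∘Ac): 11/144·(-4/11) + 97/252·77/194 = 1/8 ✓
b·Ac²: 11/144·(-8/33) + 97/252·77/291 = 1/12 ✓
b·A²c: 97/252·21/194 = 1/24 ✓; 4 stages ⇒ order 4.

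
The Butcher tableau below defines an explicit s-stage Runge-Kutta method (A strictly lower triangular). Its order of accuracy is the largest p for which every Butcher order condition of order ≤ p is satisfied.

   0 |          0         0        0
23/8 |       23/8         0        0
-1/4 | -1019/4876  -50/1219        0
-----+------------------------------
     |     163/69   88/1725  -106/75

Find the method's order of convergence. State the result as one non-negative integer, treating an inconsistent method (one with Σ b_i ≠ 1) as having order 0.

3

b = (163/69, 88/1725, -106/75)
c = (0, 23/8, -1/4)
Ac = (0, 0, -25/212)
Σ b_i: 163/69·1 + 88/1725·1 + (-106/75)·1 = 1 ✓
b·c: 88/1725·23/8 + (-106/75)·(-1/4) = 1/2 ✓
b·c²: 88/1725·529/64 + (-106/75)·1/16 = 1/3 ✓
b·Ac: (-106/75)·(-25/212) = 1/6 ✓; 3 stages ⇒ order 3.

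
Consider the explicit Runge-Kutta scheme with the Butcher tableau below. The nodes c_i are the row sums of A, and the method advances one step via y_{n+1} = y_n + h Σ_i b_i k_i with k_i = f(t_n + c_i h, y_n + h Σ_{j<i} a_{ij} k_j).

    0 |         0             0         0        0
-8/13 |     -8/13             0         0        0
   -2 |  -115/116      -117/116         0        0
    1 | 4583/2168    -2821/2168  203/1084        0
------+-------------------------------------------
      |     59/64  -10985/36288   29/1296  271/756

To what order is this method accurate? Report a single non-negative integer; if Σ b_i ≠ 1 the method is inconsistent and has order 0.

4

b = (59/64, -10985/36288, 29/1296, 271/756)
c = (0, -8/13, -2, 1)
Ac = (0, 0, 18/29, 231/542)
Σ b_i: 59/64·1 + (-10985/36288)·1 + 29/1296·1 + 271/756·1 = 1 ✓
b·c: (-10985/36288)·(-8/13) + 29/1296·(-2) + 271/756·1 = 1/2 ✓
b·c²: (-10985/36288)·64/169 + 29/1296·4 + 271/756·1 = 1/3 ✓
b·Ac: 29/1296·18/29 + 271/756·231/542 = 1/6 ✓
b·c³: (-10985/36288)·(-512/2197) + 29/1296·(-8) + 271/756·1 = 1/4 ✓
b·(c∘Ac): 29/1296·(-36/29) + 271/756·231/542 = 1/8 ✓
b·Ac²: 29/1296·(-144/377) + 271/756·903/3523 = 1/12 ✓
b·A²c: 271/756·63/542 = 1/24 ✓; 4 stages ⇒ order 4.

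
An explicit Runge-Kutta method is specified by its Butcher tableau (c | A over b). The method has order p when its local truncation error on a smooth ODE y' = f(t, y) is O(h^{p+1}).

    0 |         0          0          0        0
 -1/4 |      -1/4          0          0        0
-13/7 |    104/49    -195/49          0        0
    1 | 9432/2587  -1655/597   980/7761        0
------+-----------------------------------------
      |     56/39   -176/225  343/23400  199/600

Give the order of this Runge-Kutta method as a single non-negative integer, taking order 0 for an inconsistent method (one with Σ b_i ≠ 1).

4

b = (56/39, -176/225, 343/23400, 199/600)
c = (0, -1/4, -13/7, 1)
Ac = (0, 0, 195/196, 365/796)
Σ b_i: 56/39·1 + (-176/225)·1 + 343/23400·1 + 199/600·1 = 1 ✓
b·c: (-176/225)·(-1/4) + 343/23400·(-13/7) + 199/600·1 = 1/2 ✓
b·c²: (-176/225)·1/16 + 343/23400·169/49 + 199/600·1 = 1/3 ✓
b·Ac: 343/23400·195/196 + 199/600·365/796 = 1/6 ✓
b·c³: (-176/225)·(-1/64) + 343/23400·(-2197/343) + 199/600·1 = 1/4 ✓
b·(c∘Ac): 343/23400·(-2535/1372) + 199/600·365/796 = 1/8 ✓
b·Ac²: 343/23400·(-195/784) + 199/600·835/3184 = 1/12 ✓
b·A²c: 199/600·25/199 = 1/24 ✓; 4 stages ⇒ order 4.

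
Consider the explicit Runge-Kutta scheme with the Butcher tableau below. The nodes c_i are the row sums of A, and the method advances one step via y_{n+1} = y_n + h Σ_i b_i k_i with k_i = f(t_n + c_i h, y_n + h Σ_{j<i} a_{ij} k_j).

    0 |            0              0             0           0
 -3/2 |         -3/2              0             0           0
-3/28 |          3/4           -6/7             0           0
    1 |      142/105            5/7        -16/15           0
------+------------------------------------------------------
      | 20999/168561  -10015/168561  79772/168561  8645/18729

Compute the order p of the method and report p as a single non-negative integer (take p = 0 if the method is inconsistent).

3

b = (20999/168561, -10015/168561, 79772/168561, 8645/18729)
c = (0, -3/2, -3/28, 1)
Ac = (0, 0, 9/7, -67/70)
Σ b_i: 20999/168561·1 + (-10015/168561)·1 + 79772/168561·1 + 8645/18729·1 = 1 ✓
b·c: (-10015/168561)·(-3/2) + 79772/168561·(-3/28) + 8645/18729·1 = 1/2 ✓
b·c²: (-10015/168561)·9/4 + 79772/168561·9/784 + 8645/18729·1 = 1/3 ✓
b·Ac: 79772/168561·9/7 + 8645/18729·(-67/70) = 1/6 ✓
b·c³: (-10015/168561)·(-27/8) + 79772/168561·(-27/21952) + 8645/18729·1 = 1387649/2097648 ≠ 1/4 ⇒ order 3.
b·(c∘Ac): 79772/168561·(-27/196) + 8645/18729·(-67/70) = -18991/37458 ≠ 1/8
b·Ac²: 79772/168561·(-27/14) + 8645/18729·1563/980 = -30857/174804 ≠ 1/12
b·A²c: 8645/18729·(-48/35) = -3952/6243 ≠ 1/24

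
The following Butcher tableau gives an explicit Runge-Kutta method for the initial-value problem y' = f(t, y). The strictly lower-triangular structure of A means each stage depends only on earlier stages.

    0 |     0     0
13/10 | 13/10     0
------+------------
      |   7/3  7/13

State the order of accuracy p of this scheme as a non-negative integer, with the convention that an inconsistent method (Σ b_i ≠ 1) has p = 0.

0

b = (7/3, 7/13)
c = (0, 13/10)
Σ b_i: 7/3·1 + 7/13·1 = 112/39 ≠ 1 ⇒ order 0.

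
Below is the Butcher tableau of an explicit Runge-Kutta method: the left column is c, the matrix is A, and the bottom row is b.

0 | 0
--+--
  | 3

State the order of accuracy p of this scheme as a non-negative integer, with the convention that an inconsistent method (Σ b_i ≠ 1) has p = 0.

0

b = (3)
c = (0)
Σ b_i: 3·1 = 3 ≠ 1 ⇒ order 0.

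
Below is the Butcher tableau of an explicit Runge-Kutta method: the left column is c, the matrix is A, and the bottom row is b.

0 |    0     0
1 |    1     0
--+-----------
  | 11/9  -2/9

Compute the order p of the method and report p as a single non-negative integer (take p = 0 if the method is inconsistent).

1

b = (11/9, -2/9)
c = (0, 1)
Σ b_i: 11/9·1 + (-2/9)·1 = 1 ✓
b·c: (-2/9)·1 = -2/9 ≠ 1/2 ⇒ order 1.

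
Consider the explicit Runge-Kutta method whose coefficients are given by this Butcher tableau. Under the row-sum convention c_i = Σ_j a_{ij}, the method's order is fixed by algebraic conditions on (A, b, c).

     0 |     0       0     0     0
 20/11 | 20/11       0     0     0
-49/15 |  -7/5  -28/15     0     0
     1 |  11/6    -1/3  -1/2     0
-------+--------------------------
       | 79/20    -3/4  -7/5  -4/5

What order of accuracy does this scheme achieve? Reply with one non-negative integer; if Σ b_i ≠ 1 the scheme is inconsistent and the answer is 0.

b = (79/20, -3/4, -7/5, -4/5)
c = (0, 20/11, -49/15, 1)
Ac = (0, 0, -112/33, 113/110)
Σ b_i: 79/20·1 + (-3/4)·1 + (-7/5)·1 + (-4/5)·1 = 1 ✓
b·c: (-3/4)·20/11 + (-7/5)·(-49/15) + (-4/5)·1 = 1988/825 ≠ 1/2 ⇒ order 1.

1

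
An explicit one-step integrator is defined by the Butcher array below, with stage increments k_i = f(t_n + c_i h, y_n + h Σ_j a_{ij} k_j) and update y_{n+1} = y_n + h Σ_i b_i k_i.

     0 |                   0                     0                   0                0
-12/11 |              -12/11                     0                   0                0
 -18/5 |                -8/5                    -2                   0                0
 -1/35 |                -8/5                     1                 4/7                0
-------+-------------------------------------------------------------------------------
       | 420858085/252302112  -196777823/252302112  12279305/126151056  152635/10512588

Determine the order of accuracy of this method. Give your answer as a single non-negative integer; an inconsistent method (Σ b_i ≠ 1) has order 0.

3

b = (420858085/252302112, -196777823/252302112, 12279305/126151056, 152635/10512588)
c = (0, -12/11, -18/5, -1/35)
Ac = (0, 0, 24/11, -1212/385)
Σ b_i: 420858085/252302112·1 + (-196777823/252302112)·1 + 12279305/126151056·1 + 152635/10512588·1 = 1 ✓
b·c: (-196777823/252302112)·(-12/11) + 12279305/126151056·(-18/5) + 152635/10512588·(-1/35) = 1/2 ✓
b·c²: (-196777823/252302112)·144/121 + 12279305/126151056·324/25 + 152635/10512588·1/1225 = 1/3 ✓
b·Ac: 12279305/126151056·24/11 + 152635/10512588·(-1212/385) = 1/6 ✓
b·c³: (-196777823/252302112)·(-1728/1331) + 12279305/126151056·(-5832/125) + 152635/10512588·(-1/42875) = -2040352097/578192340 ≠ 1/4 ⇒ order 3.
b·(c∘Ac): 12279305/126151056·(-432/55) + 152635/10512588·1212/13475 = -36774992/48182695 ≠ 1/8
b·Ac²: 12279305/126151056·(-288/121) + 152635/10512588·182016/21175 = -5149582/48182695 ≠ 1/12
b·A²c: 152635/10512588·96/77 = 174440/9636539 ≠ 1/24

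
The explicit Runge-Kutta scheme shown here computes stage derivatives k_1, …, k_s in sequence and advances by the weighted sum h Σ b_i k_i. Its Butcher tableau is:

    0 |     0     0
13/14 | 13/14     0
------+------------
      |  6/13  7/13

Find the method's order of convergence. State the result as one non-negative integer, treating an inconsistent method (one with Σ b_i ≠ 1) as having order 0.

b = (6/13, 7/13)
c = (0, 13/14)
Σ b_i: 6/13·1 + 7/13·1 = 1 ✓
b·c: 7/13·13/14 = 1/2 ✓; 2 stages ⇒ order 2.

2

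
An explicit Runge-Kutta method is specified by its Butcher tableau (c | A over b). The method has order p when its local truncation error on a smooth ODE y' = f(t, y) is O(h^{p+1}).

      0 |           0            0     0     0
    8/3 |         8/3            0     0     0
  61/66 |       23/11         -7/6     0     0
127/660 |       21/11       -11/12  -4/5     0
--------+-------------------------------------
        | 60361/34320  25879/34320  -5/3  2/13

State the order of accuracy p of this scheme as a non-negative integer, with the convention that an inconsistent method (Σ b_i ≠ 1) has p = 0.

b = (60361/34320, 25879/34320, -5/3, 2/13)
c = (0, 8/3, 61/66, 127/660)
Ac = (0, 0, -28/9, -1576/495)
Σ b_i: 60361/34320·1 + 25879/34320·1 + (-5/3)·1 + 2/13·1 = 1 ✓
b·c: 25879/34320·8/3 + (-5/3)·61/66 + 2/13·127/660 = 1/2 ✓
b·c²: 25879/34320·64/9 + (-5/3)·3721/4356 + 2/13·16129/435600 = 33502177/8494200 ≠ 1/3 ⇒ order 2.
b·Ac: (-5/3)·(-28/9) + 2/13·(-1576/495) = 90644/19305 ≠ 1/6

2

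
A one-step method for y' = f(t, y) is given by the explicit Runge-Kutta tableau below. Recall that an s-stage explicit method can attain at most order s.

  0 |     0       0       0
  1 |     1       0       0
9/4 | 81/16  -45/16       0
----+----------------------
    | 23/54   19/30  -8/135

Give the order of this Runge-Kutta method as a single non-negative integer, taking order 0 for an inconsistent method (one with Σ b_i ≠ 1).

b = (23/54, 19/30, -8/135)
c = (0, 1, 9/4)
Ac = (0, 0, -45/16)
Σ b_i: 23/54·1 + 19/30·1 + (-8/135)·1 = 1 ✓
b·c: 19/30·1 + (-8/135)·9/4 = 1/2 ✓
b·c²: 19/30·1 + (-8/135)·81/16 = 1/3 ✓
b·Ac: (-8/135)·(-45/16) = 1/6 ✓; 3 stages ⇒ order 3.

3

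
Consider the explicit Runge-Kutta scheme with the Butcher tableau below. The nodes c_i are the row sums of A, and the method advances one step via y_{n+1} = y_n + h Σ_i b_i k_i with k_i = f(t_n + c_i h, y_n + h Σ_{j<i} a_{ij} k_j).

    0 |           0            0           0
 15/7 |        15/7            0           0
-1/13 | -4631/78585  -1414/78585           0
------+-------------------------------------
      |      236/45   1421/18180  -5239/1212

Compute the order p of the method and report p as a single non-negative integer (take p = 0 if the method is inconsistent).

b = (236/45, 1421/18180, -5239/1212)
c = (0, 15/7, -1/13)
Ac = (0, 0, -202/5239)
Σ b_i: 236/45·1 + 1421/18180·1 + (-5239/1212)·1 = 1 ✓
b·c: 1421/18180·15/7 + (-5239/1212)·(-1/13) = 1/2 ✓
b·c²: 1421/18180·225/49 + (-5239/1212)·1/169 = 1/3 ✓
b·Ac: (-5239/1212)·(-202/5239) = 1/6 ✓; 3 stages ⇒ order 3.

3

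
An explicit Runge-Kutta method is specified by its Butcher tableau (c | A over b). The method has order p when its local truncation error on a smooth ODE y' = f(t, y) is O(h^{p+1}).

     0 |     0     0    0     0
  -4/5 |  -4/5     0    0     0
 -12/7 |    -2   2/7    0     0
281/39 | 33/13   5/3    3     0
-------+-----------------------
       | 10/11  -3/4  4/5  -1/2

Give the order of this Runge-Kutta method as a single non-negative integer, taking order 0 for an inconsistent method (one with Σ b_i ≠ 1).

0

b = (10/11, -3/4, 4/5, -1/2)
c = (0, -4/5, -12/7, 281/39)
Ac = (0, 0, -8/35, -136/21)
Σ b_i: 10/11·1 + (-3/4)·1 + 4/5·1 + (-1/2)·1 = 101/220 ≠ 1 ⇒ order 0.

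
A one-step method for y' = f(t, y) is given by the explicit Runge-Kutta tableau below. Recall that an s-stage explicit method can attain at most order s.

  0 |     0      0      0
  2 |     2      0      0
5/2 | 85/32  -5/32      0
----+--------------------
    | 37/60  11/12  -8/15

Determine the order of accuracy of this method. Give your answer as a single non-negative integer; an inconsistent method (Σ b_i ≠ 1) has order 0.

3

b = (37/60, 11/12, -8/15)
c = (0, 2, 5/2)
Ac = (0, 0, -5/16)
Σ b_i: 37/60·1 + 11/12·1 + (-8/15)·1 = 1 ✓
b·c: 11/12·2 + (-8/15)·5/2 = 1/2 ✓
b·c²: 11/12·4 + (-8/15)·25/4 = 1/3 ✓
b·Ac: (-8/15)·(-5/16) = 1/6 ✓; 3 stages ⇒ order 3.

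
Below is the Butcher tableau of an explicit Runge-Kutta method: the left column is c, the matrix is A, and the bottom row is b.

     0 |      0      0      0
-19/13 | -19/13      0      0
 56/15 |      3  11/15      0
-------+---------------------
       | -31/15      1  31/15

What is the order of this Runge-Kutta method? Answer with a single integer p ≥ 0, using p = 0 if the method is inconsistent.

b = (-31/15, 1, 31/15)
c = (0, -19/13, 56/15)
Ac = (0, 0, -209/195)
Σ b_i: (-31/15)·1 + 1·1 + 31/15·1 = 1 ✓
b·c: 1·(-19/13) + 31/15·56/15 = 18293/2925 ≠ 1/2 ⇒ order 1.

1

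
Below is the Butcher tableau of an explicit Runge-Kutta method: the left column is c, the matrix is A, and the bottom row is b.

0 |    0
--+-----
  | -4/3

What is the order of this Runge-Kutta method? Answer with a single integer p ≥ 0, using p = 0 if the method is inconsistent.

b = (-4/3)
c = (0)
Σ b_i: (-4/3)·1 = -4/3 ≠ 1 ⇒ order 0.

0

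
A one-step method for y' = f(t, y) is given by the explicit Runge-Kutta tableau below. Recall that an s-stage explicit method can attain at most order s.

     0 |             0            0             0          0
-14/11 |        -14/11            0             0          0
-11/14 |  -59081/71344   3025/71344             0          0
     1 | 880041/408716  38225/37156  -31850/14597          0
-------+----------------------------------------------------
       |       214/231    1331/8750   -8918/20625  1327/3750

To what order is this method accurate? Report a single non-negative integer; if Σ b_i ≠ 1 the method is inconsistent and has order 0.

4

b = (214/231, 1331/8750, -8918/20625, 1327/3750)
c = (0, -14/11, -11/14, 1)
Ac = (0, 0, -275/5096, 1075/2654)
Σ b_i: 214/231·1 + 1331/8750·1 + (-8918/20625)·1 + 1327/3750·1 = 1 ✓
b·c: 1331/8750·(-14/11) + (-8918/20625)·(-11/14) + 1327/3750·1 = 1/2 ✓
b·c²: 1331/8750·196/121 + (-8918/20625)·121/196 + 1327/3750·1 = 1/3 ✓
b·Ac: (-8918/20625)·(-275/5096) + 1327/3750·1075/2654 = 1/6 ✓
b·c³: 1331/8750·(-2744/1331) + (-8918/20625)·(-1331/2744) + 1327/3750·1 = 1/4 ✓
b·(c∘Ac): (-8918/20625)·3025/71344 + 1327/3750·1075/2654 = 1/8 ✓
b·Ac²: (-8918/20625)·25/364 + 1327/3750·9325/29194 = 1/12 ✓
b·A²c: 1327/3750·625/5308 = 1/24 ✓; 4 stages ⇒ order 4.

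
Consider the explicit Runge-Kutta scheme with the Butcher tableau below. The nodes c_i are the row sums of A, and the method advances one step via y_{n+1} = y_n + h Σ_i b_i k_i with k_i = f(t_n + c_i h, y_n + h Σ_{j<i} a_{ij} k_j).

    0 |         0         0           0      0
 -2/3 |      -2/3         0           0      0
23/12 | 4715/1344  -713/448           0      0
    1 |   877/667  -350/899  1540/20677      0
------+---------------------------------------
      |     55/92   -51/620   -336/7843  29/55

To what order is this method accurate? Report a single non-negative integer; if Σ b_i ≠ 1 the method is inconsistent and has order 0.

b = (55/92, -51/620, -336/7843, 29/55)
c = (0, -2/3, 23/12, 1)
Ac = (0, 0, 713/672, 35/87)
Σ b_i: 55/92·1 + (-51/620)·1 + (-336/7843)·1 + 29/55·1 = 1 ✓
b·c: (-51/620)·(-2/3) + (-336/7843)·23/12 + 29/55·1 = 1/2 ✓
b·c²: (-51/620)·4/9 + (-336/7843)·529/144 + 29/55·1 = 1/3 ✓
b·Ac: (-336/7843)·713/672 + 29/55·35/87 = 1/6 ✓
b·c³: (-51/620)·(-8/27) + (-336/7843)·12167/1728 + 29/55·1 = 1/4 ✓
b·(c∘Ac): (-336/7843)·16399/8064 + 29/55·35/87 = 1/8 ✓
b·Ac²: (-336/7843)·(-713/1008) + 29/55·35/348 = 1/12 ✓
b·A²c: 29/55·55/696 = 1/24 ✓; 4 stages ⇒ order 4.

4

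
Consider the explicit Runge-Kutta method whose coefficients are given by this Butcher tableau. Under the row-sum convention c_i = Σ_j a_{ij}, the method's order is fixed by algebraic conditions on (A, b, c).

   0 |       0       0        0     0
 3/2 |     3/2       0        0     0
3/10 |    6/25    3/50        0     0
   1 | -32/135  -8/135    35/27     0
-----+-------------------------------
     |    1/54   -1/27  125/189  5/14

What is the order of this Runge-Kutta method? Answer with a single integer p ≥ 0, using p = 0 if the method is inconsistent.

b = (1/54, -1/27, 125/189, 5/14)
c = (0, 3/2, 3/10, 1)
Ac = (0, 0, 9/100, 3/10)
Σ b_i: 1/54·1 + (-1/27)·1 + 125/189·1 + 5/14·1 = 1 ✓
b·c: (-1/27)·3/2 + 125/189·3/10 + 5/14·1 = 1/2 ✓
b·c²: (-1/27)·9/4 + 125/189·9/100 + 5/14·1 = 1/3 ✓
b·Ac: 125/189·9/100 + 5/14·3/10 = 1/6 ✓
b·c³: (-1/27)·27/8 + 125/189·27/1000 + 5/14·1 = 1/4 ✓
b·(c∘Ac): 125/189·27/1000 + 5/14·3/10 = 1/8 ✓
b·Ac²: 125/189·27/200 + 5/14·(-1/60) = 1/12 ✓
b·A²c: 5/14·7/60 = 1/24 ✓; 4 stages ⇒ order 4.

4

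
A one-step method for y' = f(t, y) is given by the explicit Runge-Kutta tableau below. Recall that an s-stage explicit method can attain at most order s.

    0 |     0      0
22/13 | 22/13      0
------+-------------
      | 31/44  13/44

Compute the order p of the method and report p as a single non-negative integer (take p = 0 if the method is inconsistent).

b = (31/44, 13/44)
c = (0, 22/13)
Σ b_i: 31/44·1 + 13/44·1 = 1 ✓
b·c: 13/44·22/13 = 1/2 ✓; 2 stages ⇒ order 2.

2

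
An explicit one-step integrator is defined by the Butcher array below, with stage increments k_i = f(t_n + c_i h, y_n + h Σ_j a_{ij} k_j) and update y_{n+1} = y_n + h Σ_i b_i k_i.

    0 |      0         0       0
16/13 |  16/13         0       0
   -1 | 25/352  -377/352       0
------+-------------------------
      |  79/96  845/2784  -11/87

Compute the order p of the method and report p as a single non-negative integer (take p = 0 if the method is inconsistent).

3

b = (79/96, 845/2784, -11/87)
c = (0, 16/13, -1)
Ac = (0, 0, -29/22)
Σ b_i: 79/96·1 + 845/2784·1 + (-11/87)·1 = 1 ✓
b·c: 845/2784·16/13 + (-11/87)·(-1) = 1/2 ✓
b·c²: 845/2784·256/169 + (-11/87)·1 = 1/3 ✓
b·Ac: (-11/87)·(-29/22) = 1/6 ✓; 3 stages ⇒ order 3.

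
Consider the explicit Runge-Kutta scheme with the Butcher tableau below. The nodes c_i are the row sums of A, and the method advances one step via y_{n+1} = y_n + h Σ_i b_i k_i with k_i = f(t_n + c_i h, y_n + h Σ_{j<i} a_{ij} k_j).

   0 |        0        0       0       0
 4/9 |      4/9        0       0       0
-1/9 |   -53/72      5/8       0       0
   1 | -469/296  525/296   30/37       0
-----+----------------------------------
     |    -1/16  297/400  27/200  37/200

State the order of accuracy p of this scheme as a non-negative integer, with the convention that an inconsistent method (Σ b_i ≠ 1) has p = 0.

b = (-1/16, 297/400, 27/200, 37/200)
c = (0, 4/9, -1/9, 1)
Ac = (0, 0, 5/18, 155/222)
Σ b_i: (-1/16)·1 + 297/400·1 + 27/200·1 + 37/200·1 = 1 ✓
b·c: 297/400·4/9 + 27/200·(-1/9) + 37/200·1 = 1/2 ✓
b·c²: 297/400·16/81 + 27/200·1/81 + 37/200·1 = 1/3 ✓
b·Ac: 27/200·5/18 + 37/200·155/222 = 1/6 ✓
b·c³: 297/400·64/729 + 27/200·(-1/729) + 37/200·1 = 1/4 ✓
b·(c∘Ac): 27/200·(-5/162) + 37/200·155/222 = 1/8 ✓
b·Ac²: 27/200·10/81 + 37/200·40/111 = 1/12 ✓
b·A²c: 37/200·25/111 = 1/24 ✓; 4 stages ⇒ order 4.

4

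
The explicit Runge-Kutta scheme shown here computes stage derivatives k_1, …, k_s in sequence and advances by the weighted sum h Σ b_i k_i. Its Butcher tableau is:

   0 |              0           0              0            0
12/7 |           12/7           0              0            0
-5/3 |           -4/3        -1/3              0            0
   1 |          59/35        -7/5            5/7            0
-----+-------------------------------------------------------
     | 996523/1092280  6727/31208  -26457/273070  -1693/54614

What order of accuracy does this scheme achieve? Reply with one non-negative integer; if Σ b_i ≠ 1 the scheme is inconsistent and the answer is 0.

3

b = (996523/1092280, 6727/31208, -26457/273070, -1693/54614)
c = (0, 12/7, -5/3, 1)
Ac = (0, 0, -4/7, -377/105)
Σ b_i: 996523/1092280·1 + 6727/31208·1 + (-26457/273070)·1 + (-1693/54614)·1 = 1 ✓
b·c: 6727/31208·12/7 + (-26457/273070)·(-5/3) + (-1693/54614)·1 = 1/2 ✓
b·c²: 6727/31208·144/49 + (-26457/273070)·25/9 + (-1693/54614)·1 = 1/3 ✓
b·Ac: (-26457/273070)·(-4/7) + (-1693/54614)·(-377/105) = 1/6 ✓
b·c³: 6727/31208·1728/343 + (-26457/273070)·(-125/27) + (-1693/54614)·1 = 2586517/1720341 ≠ 1/4 ⇒ order 3.
b·(c∘Ac): (-26457/273070)·20/21 + (-1693/54614)·(-377/105) = 109121/5734470 ≠ 1/8
b·Ac²: (-26457/273070)·(-48/49) + (-1693/54614)·(-671/315) = 3876289/24084774 ≠ 1/12
b·A²c: (-1693/54614)·(-20/49) = 16930/1338043 ≠ 1/24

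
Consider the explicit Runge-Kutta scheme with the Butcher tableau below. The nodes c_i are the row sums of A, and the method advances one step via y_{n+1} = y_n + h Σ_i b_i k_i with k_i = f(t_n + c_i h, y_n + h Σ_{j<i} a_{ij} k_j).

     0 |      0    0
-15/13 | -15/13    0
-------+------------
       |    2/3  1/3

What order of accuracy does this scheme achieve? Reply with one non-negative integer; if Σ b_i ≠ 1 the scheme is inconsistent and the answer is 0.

1

b = (2/3, 1/3)
c = (0, -15/13)
Σ b_i: 2/3·1 + 1/3·1 = 1 ✓
b·c: 1/3·(-15/13) = -5/13 ≠ 1/2 ⇒ order 1.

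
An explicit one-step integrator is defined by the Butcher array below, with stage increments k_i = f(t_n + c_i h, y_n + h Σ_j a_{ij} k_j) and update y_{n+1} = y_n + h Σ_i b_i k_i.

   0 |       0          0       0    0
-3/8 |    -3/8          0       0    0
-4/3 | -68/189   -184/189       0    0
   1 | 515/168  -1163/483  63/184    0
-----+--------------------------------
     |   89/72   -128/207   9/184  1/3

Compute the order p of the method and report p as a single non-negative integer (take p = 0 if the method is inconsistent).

b = (89/72, -128/207, 9/184, 1/3)
c = (0, -3/8, -4/3, 1)
Ac = (0, 0, 23/63, 25/56)
Σ b_i: 89/72·1 + (-128/207)·1 + 9/184·1 + 1/3·1 = 1 ✓
b·c: (-128/207)·(-3/8) + 9/184·(-4/3) + 1/3·1 = 1/2 ✓
b·c²: (-128/207)·9/64 + 9/184·16/9 + 1/3·1 = 1/3 ✓
b·Ac: 9/184·23/63 + 1/3·25/56 = 1/6 ✓
b·c³: (-128/207)·(-27/512) + 9/184·(-64/27) + 1/3·1 = 1/4 ✓
b·(c∘Ac): 9/184·(-92/189) + 1/3·25/56 = 1/8 ✓
b·Ac²: 9/184·(-23/168) + 1/3·121/448 = 1/12 ✓
b·A²c: 1/3·1/8 = 1/24 ✓; 4 stages ⇒ order 4.

4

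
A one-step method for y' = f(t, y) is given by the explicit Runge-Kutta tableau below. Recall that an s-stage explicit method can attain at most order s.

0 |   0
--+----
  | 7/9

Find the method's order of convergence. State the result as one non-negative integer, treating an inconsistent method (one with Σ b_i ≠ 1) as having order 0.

b = (7/9)
c = (0)
Σ b_i: 7/9·1 = 7/9 ≠ 1 ⇒ order 0.

0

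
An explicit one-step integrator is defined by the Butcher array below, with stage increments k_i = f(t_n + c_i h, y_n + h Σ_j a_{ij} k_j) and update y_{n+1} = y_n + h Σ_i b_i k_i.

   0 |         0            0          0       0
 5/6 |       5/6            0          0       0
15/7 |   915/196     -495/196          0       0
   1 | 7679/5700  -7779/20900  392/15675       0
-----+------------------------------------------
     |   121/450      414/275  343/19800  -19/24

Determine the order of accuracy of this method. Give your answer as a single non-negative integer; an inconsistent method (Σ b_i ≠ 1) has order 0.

4

b = (121/450, 414/275, 343/19800, -19/24)
c = (0, 5/6, 15/7, 1)
Ac = (0, 0, -825/392, -39/152)
Σ b_i: 121/450·1 + 414/275·1 + 343/19800·1 + (-19/24)·1 = 1 ✓
b·c: 414/275·5/6 + 343/19800·15/7 + (-19/24)·1 = 1/2 ✓
b·c²: 414/275·25/36 + 343/19800·225/49 + (-19/24)·1 = 1/3 ✓
b·Ac: 343/19800·(-825/392) + (-19/24)·(-39/152) = 1/6 ✓
b·c³: 414/275·125/216 + 343/19800·3375/343 + (-19/24)·1 = 1/4 ✓
b·(c∘Ac): 343/19800·(-12375/2744) + (-19/24)·(-39/152) = 1/8 ✓
b·Ac²: 343/19800·(-1375/784) + (-19/24)·(-131/912) = 1/12 ✓
b·A²c: (-19/24)·(-1/19) = 1/24 ✓; 4 stages ⇒ order 4.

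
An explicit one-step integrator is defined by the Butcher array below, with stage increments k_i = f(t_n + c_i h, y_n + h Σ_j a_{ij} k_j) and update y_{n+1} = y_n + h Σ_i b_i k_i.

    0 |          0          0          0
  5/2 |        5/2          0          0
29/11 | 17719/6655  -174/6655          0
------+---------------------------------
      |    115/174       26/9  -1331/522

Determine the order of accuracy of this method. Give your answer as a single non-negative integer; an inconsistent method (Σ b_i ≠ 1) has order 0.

b = (115/174, 26/9, -1331/522)
c = (0, 5/2, 29/11)
Ac = (0, 0, -87/1331)
Σ b_i: 115/174·1 + 26/9·1 + (-1331/522)·1 = 1 ✓
b·c: 26/9·5/2 + (-1331/522)·29/11 = 1/2 ✓
b·c²: 26/9·25/4 + (-1331/522)·841/121 = 1/3 ✓
b·Ac: (-1331/522)·(-87/1331) = 1/6 ✓; 3 stages ⇒ order 3.

3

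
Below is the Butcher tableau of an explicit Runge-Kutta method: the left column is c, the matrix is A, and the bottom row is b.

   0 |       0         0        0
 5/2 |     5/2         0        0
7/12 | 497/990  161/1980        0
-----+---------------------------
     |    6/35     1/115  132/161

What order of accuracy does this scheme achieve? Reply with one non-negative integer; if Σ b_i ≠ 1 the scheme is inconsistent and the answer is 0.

b = (6/35, 1/115, 132/161)
c = (0, 5/2, 7/12)
Ac = (0, 0, 161/792)
Σ b_i: 6/35·1 + 1/115·1 + 132/161·1 = 1 ✓
b·c: 1/115·5/2 + 132/161·7/12 = 1/2 ✓
b·c²: 1/115·25/4 + 132/161·49/144 = 1/3 ✓
b·Ac: 132/161·161/792 = 1/6 ✓; 3 stages ⇒ order 3.

3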